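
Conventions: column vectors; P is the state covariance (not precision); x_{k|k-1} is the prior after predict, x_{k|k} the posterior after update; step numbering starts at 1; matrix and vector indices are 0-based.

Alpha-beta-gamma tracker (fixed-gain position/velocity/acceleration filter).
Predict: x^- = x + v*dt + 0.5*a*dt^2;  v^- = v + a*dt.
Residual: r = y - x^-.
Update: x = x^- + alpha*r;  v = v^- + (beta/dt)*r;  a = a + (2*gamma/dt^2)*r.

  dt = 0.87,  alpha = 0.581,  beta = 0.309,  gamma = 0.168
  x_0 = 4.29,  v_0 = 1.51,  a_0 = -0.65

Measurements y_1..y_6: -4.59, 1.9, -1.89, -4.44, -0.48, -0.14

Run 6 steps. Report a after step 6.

a_post = 6.1020

step 1: x_pred=5.3577  r=-9.9477  x^+=-0.4219  v^+=-2.5887  a^+=-5.0659
step 2: x_pred=-4.5912  r=6.4912  x^+=-0.8198  v^+=-4.6905  a^+=-2.1844
step 3: x_pred=-5.7273  r=3.8373  x^+=-3.4978  v^+=-5.2280  a^+=-0.4810
step 4: x_pred=-8.2282  r=3.7882  x^+=-6.0273  v^+=-4.3010  a^+=1.2007
step 5: x_pred=-9.3147  r=8.8347  x^+=-4.1818  v^+=-0.1185  a^+=5.1226
step 6: x_pred=-2.3462  r=2.2062  x^+=-1.0644  v^+=5.1217  a^+=6.1020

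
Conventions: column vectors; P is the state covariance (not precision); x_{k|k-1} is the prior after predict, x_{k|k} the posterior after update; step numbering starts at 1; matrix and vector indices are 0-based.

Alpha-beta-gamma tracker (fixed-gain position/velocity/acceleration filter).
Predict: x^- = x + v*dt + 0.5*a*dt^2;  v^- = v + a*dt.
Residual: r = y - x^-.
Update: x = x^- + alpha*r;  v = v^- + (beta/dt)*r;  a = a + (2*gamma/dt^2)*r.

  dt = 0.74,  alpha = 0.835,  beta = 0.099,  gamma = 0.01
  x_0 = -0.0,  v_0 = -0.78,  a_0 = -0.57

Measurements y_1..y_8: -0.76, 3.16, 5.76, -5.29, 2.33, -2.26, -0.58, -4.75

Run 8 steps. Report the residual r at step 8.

step 1: x_pred=-0.7333  r=-0.0267  x^+=-0.7556  v^+=-1.2054  a^+=-0.5710
step 2: x_pred=-1.8039  r=4.9639  x^+=2.3410  v^+=-0.9638  a^+=-0.3897
step 3: x_pred=1.5210  r=4.2390  x^+=5.0606  v^+=-0.6851  a^+=-0.2349
step 4: x_pred=4.4893  r=-9.7793  x^+=-3.6764  v^+=-2.1672  a^+=-0.5920
step 5: x_pred=-5.4422  r=7.7722  x^+=1.0476  v^+=-1.5655  a^+=-0.3082
step 6: x_pred=-0.1953  r=-2.0647  x^+=-1.9193  v^+=-2.0698  a^+=-0.3836
step 7: x_pred=-3.5560  r=2.9760  x^+=-1.0710  v^+=-1.9555  a^+=-0.2749
step 8: x_pred=-2.5933  r=-2.1567  x^+=-4.3942  v^+=-2.4474  a^+=-0.3537

resid = -2.1567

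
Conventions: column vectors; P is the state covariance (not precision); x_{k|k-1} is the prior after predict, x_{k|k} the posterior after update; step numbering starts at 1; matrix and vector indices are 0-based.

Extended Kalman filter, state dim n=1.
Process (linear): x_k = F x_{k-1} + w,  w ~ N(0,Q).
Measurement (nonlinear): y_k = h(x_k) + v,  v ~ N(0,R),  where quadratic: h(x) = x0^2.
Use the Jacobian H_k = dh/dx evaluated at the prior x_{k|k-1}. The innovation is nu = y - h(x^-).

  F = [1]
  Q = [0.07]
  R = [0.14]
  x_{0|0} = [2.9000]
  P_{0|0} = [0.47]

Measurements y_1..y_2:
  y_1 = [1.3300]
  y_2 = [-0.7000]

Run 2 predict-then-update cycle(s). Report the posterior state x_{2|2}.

step 1: x^-=[2.9000]  P^-=[0.5400]  H_jac=[5.8000]  S=[18.3056]  K=[0.1711]  nu=[-7.0800]  x^+=[1.6886]  P^+=[0.0041]
step 2: x^-=[1.6886]  P^-=[0.0741]  H_jac=[3.3773]  S=[0.9855]  K=[0.2540]  nu=[-3.5515]  x^+=[0.7864]  P^+=[0.0105]

x_post = [0.7864]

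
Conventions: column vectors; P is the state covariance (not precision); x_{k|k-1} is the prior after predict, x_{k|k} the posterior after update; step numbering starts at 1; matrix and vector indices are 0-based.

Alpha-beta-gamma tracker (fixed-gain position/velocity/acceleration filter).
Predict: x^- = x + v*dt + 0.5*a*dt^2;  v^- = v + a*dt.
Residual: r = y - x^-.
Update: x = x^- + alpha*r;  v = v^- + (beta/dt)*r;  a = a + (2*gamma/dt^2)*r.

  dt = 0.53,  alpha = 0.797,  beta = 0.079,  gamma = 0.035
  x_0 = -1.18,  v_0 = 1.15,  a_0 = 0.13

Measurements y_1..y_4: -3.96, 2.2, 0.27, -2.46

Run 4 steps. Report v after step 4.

step 1: x_pred=-0.5522  r=-3.4078  x^+=-3.2682  v^+=0.7110  a^+=-0.7192
step 2: x_pred=-2.9924  r=5.1924  x^+=1.1459  v^+=1.1037  a^+=0.5747
step 3: x_pred=1.8116  r=-1.5416  x^+=0.5830  v^+=1.1786  a^+=0.1906
step 4: x_pred=1.2344  r=-3.6944  x^+=-1.7100  v^+=0.7289  a^+=-0.7301

v_post = 0.7289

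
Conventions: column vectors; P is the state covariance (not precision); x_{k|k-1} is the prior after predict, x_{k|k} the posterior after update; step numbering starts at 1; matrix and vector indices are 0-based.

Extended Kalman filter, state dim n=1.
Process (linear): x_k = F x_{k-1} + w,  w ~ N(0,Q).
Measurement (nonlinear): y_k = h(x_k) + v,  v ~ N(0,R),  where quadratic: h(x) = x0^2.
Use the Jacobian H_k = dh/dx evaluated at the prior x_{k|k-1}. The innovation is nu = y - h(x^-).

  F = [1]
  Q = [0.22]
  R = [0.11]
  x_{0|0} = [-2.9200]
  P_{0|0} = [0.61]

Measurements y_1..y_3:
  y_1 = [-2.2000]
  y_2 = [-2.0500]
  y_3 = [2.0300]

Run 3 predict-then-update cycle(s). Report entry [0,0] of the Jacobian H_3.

H_jac[0,0] = 0.5108

step 1: x^-=[-2.9200]  P^-=[0.8300]  H_jac=[-5.8400]  S=[28.4176]  K=[-0.1706]  nu=[-10.7264]  x^+=[-1.0904]  P^+=[0.0032]
step 2: x^-=[-1.0904]  P^-=[0.2232]  H_jac=[-2.1808]  S=[1.1716]  K=[-0.4155]  nu=[-3.2390]  x^+=[0.2554]  P^+=[0.0210]
step 3: x^-=[0.2554]  P^-=[0.2410]  H_jac=[0.5108]  S=[0.1729]  K=[0.7120]  nu=[1.9648]  x^+=[1.6542]  P^+=[0.1533]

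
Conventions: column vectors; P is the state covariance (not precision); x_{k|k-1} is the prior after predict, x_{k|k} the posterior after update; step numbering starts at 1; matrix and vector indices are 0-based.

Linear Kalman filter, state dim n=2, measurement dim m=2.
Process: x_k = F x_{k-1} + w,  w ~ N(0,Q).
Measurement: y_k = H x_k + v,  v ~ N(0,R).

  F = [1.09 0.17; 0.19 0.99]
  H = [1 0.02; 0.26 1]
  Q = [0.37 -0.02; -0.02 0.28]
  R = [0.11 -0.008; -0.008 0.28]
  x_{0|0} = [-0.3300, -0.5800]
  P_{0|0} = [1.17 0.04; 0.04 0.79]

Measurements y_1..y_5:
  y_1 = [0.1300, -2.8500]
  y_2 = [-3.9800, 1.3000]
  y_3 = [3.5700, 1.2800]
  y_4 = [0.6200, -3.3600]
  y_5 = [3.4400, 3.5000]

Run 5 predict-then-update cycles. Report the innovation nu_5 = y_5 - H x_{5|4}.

innov = [2.8861, 5.0477]

step 1: x^-=[-0.4583, -0.6369]  P^-=[1.7977 0.3997; 0.3997 1.1116]  S=[1.9242 0.8834; 0.8834 1.7209]  K=[0.9252 0.0289; -0.1374 0.7768]  nu=[0.6010, -2.0939]  x^+=[0.0372, -2.3461]  P^+=[0.1021 -0.0258; -0.0258 0.2253]
step 2: x^-=[-0.3583, -2.3155]  P^-=[0.4882 0.0103; 0.0103 0.4948]  S=[0.5988 0.1392; 0.1392 0.8132]  K=[0.8086 0.0304; -0.1129 0.6311]  nu=[-3.5754, 3.7087]  x^+=[-3.1366, 0.4289]  P^+=[0.0891 -0.0211; -0.0211 0.1831]
step 3: x^-=[-3.3459, -0.1714]  P^-=[0.4733 0.0058; 0.0058 0.4547]  S=[0.5838 0.1300; 0.1300 0.7697]  K=[0.8040 0.0316; -0.1106 0.6114]  nu=[6.9194, 2.3213]  x^+=[2.2907, 0.4823]  P^+=[0.0886 -0.0206; -0.0206 0.1774]
step 4: x^-=[2.5789, 0.9127]  P^-=[0.4728 0.0053; 0.0053 0.4493]  S=[0.5831 0.1292; 0.1292 0.7641]  K=[0.8038 0.0319; -0.1104 0.6086]  nu=[-1.9772, -4.9432]  x^+=[0.8322, -1.8774]  P^+=[0.0886 -0.0205; -0.0205 0.1766]
step 5: x^-=[0.5879, -1.7005]  P^-=[0.4727 0.0052; 0.0052 0.4486]  S=[0.5831 0.1291; 0.1291 0.7633]  K=[0.8038 0.0319; -0.1103 0.6082]  nu=[2.8861, 5.0477]  x^+=[3.0687, 1.0509]  P^+=[0.0886 -0.0205; -0.0205 0.1765]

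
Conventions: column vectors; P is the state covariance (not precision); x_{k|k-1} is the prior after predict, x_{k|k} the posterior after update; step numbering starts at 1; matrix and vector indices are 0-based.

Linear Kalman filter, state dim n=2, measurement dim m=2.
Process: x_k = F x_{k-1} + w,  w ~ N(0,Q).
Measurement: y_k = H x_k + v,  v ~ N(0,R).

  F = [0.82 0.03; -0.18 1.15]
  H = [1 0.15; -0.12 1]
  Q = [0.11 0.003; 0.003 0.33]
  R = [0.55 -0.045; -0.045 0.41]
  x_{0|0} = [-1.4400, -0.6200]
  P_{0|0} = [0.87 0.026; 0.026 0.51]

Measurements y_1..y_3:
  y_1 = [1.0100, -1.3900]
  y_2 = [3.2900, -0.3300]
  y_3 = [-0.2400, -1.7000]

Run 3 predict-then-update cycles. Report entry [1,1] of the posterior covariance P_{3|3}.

P_post[1,1] = 0.2492

step 1: x^-=[-1.1994, -0.4538]  P^-=[0.6967 -0.0834; -0.0834 1.0219]  S=[1.2447 -0.0573; -0.0573 1.4620]  K=[0.5454 -0.0929; 0.0887 0.7093]  nu=[2.2775, -1.0801]  x^+=[0.1431, -1.0178]  P^+=[0.3080 -0.0257; -0.0257 0.2837]
step 2: x^-=[0.0868, -1.1963]  P^-=[0.3161 -0.0567; -0.0567 0.7259]  S=[0.8654 -0.0298; -0.0298 1.1540]  K=[0.3529 -0.0729; 0.0822 0.6370]  nu=[3.3826, 0.8767]  x^+=[1.2167, -0.3599]  P^+=[0.2006 -0.0217; -0.0217 0.2549]
step 3: x^-=[0.9869, -0.6329]  P^-=[0.2441 -0.0382; -0.0382 0.6825]  S=[0.7980 -0.0094; -0.0094 1.1052]  K=[0.2980 -0.0585; 0.0878 0.6225]  nu=[-1.1320, -0.9487]  x^+=[0.7051, -1.3228]  P^+=[0.1691 -0.0171; -0.0171 0.2492]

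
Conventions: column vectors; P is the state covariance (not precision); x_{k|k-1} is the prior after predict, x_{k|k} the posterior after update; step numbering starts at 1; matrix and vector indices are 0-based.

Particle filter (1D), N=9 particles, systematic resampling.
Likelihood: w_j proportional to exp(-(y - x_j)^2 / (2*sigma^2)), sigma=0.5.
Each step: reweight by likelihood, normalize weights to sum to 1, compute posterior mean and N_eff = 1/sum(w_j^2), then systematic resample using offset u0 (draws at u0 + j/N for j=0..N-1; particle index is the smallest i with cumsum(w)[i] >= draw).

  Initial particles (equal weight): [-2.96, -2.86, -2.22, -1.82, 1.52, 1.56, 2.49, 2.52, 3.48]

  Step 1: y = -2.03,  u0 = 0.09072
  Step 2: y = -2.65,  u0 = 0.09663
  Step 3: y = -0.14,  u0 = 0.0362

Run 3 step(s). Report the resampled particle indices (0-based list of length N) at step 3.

step 1: w=[0.0779, 0.1108, 0.4089, 0.4024, 0.0000, 0.0000, 0.0000, 0.0000, 0.0000]  mean=-2.1876  Neff=2.8782  idx=[1, 2, 2, 2, 2, 3, 3, 3, 3]
step 2: w=[0.1953, 0.1474, 0.1474, 0.1474, 0.1474, 0.0538, 0.0538, 0.0538, 0.0538]  mean=-2.2589  Neff=7.3202  idx=[0, 1, 1, 2, 3, 4, 4, 6, 8]
step 3: w=[0.0000, 0.0215, 0.0215, 0.0215, 0.0215, 0.0215, 0.0215, 0.4355, 0.4355]  mean=-1.8717  Neff=2.6177  idx=[2, 7, 7, 7, 7, 8, 8, 8, 8]

resampled_idx = [2, 7, 7, 7, 7, 8, 8, 8, 8]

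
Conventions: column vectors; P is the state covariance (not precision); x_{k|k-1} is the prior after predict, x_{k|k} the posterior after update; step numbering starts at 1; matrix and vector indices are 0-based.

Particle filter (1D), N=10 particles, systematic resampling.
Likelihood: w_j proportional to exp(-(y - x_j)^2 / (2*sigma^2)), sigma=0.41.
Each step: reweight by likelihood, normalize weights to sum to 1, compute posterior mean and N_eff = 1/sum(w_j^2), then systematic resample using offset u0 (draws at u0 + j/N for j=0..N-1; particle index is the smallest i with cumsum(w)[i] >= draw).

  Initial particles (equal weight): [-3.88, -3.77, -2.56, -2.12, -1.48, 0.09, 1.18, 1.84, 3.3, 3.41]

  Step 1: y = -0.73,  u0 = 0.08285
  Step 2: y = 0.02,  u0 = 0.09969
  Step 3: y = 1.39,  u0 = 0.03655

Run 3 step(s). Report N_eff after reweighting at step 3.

step 1: w=[0.0000, 0.0000, 0.0001, 0.0098, 0.5752, 0.4148, 0.0001, 0.0000, 0.0000, 0.0000]  mean=-0.8350  Neff=1.9880  idx=[4, 4, 4, 4, 4, 4, 5, 5, 5, 5]
step 2: w=[0.0003, 0.0003, 0.0003, 0.0003, 0.0003, 0.0003, 0.2495, 0.2495, 0.2495, 0.2495]  mean=0.0870  Neff=4.0151  idx=[6, 6, 7, 7, 7, 8, 8, 9, 9, 9]
step 3: w=[0.1000, 0.1000, 0.1000, 0.1000, 0.1000, 0.1000, 0.1000, 0.1000, 0.1000, 0.1000]  mean=0.0900  Neff=10.0000  idx=[0, 1, 2, 3, 4, 5, 6, 7, 8, 9]

N_eff = 10.0000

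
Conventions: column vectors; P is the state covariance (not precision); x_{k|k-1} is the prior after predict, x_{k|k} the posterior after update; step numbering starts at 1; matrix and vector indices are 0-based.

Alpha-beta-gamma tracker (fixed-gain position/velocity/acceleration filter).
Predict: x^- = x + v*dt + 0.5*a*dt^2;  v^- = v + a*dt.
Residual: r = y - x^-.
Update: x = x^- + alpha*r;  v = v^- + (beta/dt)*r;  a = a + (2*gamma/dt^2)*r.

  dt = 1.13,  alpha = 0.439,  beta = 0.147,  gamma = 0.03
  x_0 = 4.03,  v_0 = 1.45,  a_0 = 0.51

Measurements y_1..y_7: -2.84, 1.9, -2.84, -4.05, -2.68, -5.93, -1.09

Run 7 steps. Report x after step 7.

step 1: x_pred=5.9941  r=-8.8341  x^+=2.1159  v^+=0.8771  a^+=0.0949
step 2: x_pred=3.1676  r=-1.2676  x^+=2.6111  v^+=0.8194  a^+=0.0353
step 3: x_pred=3.5596  r=-6.3996  x^+=0.7502  v^+=0.0268  a^+=-0.2654
step 4: x_pred=0.6111  r=-4.6611  x^+=-1.4351  v^+=-0.8794  a^+=-0.4844
step 5: x_pred=-2.7381  r=0.0581  x^+=-2.7126  v^+=-1.4192  a^+=-0.4817
step 6: x_pred=-4.6239  r=-1.3061  x^+=-5.1973  v^+=-2.1334  a^+=-0.5430
step 7: x_pred=-7.9547  r=6.8647  x^+=-4.9411  v^+=-1.8540  a^+=-0.2205

x_post = -4.9411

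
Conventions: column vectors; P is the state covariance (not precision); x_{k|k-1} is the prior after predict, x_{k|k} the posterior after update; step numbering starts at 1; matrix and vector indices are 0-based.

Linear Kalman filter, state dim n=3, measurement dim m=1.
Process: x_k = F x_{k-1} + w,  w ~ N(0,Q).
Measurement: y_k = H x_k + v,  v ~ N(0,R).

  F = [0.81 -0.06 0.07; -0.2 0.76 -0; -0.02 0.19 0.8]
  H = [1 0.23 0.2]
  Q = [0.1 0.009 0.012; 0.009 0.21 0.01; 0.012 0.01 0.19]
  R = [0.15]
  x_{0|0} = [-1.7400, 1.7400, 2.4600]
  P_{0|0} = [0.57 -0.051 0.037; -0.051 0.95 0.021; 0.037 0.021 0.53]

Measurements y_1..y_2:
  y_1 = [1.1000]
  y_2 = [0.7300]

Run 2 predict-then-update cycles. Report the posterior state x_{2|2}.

step 1: x^-=[-1.3416, 1.6704, 2.3334]  P^-=[0.4890 -0.1581 0.0369; -0.1581 0.7970 0.1590; 0.0369 0.1590 0.5693]  S=[0.6606]  K=[0.6963; 0.0864; 0.2836]  nu=[1.5907]  x^+=[-0.2339, 1.8078, 2.7845]  P^+=[0.1687 -0.1978 -0.0936; -0.1978 0.7921 0.1428; -0.0936 0.1428 0.5162]
step 2: x^-=[-0.1030, 1.4207, 2.5758]  P^-=[0.2235 -0.1697 -0.0670; -0.1697 0.7344 0.2374; -0.0670 0.2374 0.5969]  S=[0.3532]  K=[0.4843; 0.1323; 0.3030]  nu=[-0.0089]  x^+=[-0.1073, 1.4195, 2.5731]  P^+=[0.1406 -0.1923 -0.1188; -0.1923 0.7282 0.2232; -0.1188 0.2232 0.5645]

x_post = [-0.1073, 1.4195, 2.5731]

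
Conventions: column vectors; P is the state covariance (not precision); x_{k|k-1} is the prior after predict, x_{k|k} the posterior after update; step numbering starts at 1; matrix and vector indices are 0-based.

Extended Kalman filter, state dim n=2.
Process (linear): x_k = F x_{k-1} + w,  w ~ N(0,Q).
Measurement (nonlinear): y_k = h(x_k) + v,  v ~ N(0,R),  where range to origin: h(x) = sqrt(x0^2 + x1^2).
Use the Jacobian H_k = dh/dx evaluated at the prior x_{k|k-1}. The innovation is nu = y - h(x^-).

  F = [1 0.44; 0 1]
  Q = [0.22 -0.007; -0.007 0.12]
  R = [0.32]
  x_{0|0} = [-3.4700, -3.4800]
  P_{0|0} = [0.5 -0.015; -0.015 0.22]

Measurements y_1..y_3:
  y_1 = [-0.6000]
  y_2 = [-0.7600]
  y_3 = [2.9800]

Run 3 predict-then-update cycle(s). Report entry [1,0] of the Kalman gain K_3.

step 1: x^-=[-5.0012, -3.4800]  P^-=[0.7494 0.0748; 0.0748 0.3400]  H_jac=[-0.8208 -0.5712]  S=[1.0060]  K=[-0.6539; -0.2541]  nu=[-6.6928]  x^+=[-0.6245, -1.7795]  P^+=[0.3192 -0.0923; -0.0923 0.2751]
step 2: x^-=[-1.4075, -1.7795]  P^-=[0.5112 0.0217; 0.0217 0.3951]  H_jac=[-0.6203 -0.7843]  S=[0.7808]  K=[-0.4279; -0.4140]  nu=[-3.0288]  x^+=[-0.1115, -0.5254]  P^+=[0.3682 -0.1167; -0.1167 0.2612]
step 3: x^-=[-0.3426, -0.5254]  P^-=[0.5361 -0.0087; -0.0087 0.3812]  H_jac=[-0.5462 -0.8376]  S=[0.7394]  K=[-0.3862; -0.4254]  nu=[2.3527]  x^+=[-1.2512, -1.5262]  P^+=[0.4259 -0.1302; -0.1302 0.2474]

K[1,0] = -0.4254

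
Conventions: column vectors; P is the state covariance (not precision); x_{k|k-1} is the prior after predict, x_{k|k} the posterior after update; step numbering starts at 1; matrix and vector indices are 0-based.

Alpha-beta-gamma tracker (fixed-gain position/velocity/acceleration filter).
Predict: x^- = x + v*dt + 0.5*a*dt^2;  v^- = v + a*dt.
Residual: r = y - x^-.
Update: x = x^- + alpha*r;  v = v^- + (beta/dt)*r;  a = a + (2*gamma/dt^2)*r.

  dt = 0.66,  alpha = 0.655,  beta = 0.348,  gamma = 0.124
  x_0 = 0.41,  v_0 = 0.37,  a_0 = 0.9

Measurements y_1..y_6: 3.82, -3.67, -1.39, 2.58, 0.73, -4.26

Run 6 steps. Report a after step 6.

a_post = -2.0043

step 1: x_pred=0.8502  r=2.9698  x^+=2.7954  v^+=2.5299  a^+=2.5908
step 2: x_pred=5.0294  r=-8.6994  x^+=-0.6687  v^+=-0.3472  a^+=-2.3621
step 3: x_pred=-1.4123  r=0.0223  x^+=-1.3977  v^+=-1.8944  a^+=-2.3494
step 4: x_pred=-3.1597  r=5.7397  x^+=0.5998  v^+=-0.4186  a^+=0.9184
step 5: x_pred=0.5236  r=0.2064  x^+=0.6588  v^+=0.2964  a^+=1.0359
step 6: x_pred=1.0800  r=-5.3400  x^+=-2.4177  v^+=-1.8355  a^+=-2.0043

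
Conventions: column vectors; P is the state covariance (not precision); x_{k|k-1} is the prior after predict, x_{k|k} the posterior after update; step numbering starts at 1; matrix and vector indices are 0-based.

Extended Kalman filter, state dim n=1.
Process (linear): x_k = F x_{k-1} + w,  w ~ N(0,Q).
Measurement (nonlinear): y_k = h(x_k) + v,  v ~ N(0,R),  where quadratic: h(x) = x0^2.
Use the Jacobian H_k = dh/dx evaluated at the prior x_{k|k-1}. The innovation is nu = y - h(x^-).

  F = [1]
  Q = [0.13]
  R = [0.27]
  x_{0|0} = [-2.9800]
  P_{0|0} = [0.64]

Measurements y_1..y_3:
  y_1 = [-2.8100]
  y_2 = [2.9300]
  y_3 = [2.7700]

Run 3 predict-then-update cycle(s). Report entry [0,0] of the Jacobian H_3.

step 1: x^-=[-2.9800]  P^-=[0.7700]  H_jac=[-5.9600]  S=[27.6216]  K=[-0.1661]  nu=[-11.6904]  x^+=[-1.0377]  P^+=[0.0075]
step 2: x^-=[-1.0377]  P^-=[0.1375]  H_jac=[-2.0754]  S=[0.8624]  K=[-0.3310]  nu=[1.8532]  x^+=[-1.6511]  P^+=[0.0431]
step 3: x^-=[-1.6511]  P^-=[0.1731]  H_jac=[-3.3021]  S=[2.1570]  K=[-0.2649]  nu=[0.0440]  x^+=[-1.6627]  P^+=[0.0217]

H_jac[0,0] = -3.3021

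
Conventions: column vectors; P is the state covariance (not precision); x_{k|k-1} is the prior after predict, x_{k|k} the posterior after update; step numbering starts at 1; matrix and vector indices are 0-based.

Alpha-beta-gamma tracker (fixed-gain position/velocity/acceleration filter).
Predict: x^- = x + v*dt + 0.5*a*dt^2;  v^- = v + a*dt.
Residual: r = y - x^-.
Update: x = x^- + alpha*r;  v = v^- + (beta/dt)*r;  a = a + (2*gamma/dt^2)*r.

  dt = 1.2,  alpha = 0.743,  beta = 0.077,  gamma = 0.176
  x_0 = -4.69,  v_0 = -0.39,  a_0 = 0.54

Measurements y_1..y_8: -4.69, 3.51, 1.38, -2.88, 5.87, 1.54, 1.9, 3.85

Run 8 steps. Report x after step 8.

x_post = 2.2815

step 1: x_pred=-4.7692  r=0.0792  x^+=-4.7104  v^+=0.2631  a^+=0.5594
step 2: x_pred=-3.9919  r=7.5019  x^+=1.5820  v^+=1.4157  a^+=2.3932
step 3: x_pred=5.0039  r=-3.6239  x^+=2.3113  v^+=4.0549  a^+=1.5073
step 4: x_pred=8.2625  r=-11.1425  x^+=-0.0164  v^+=5.1487  a^+=-1.2164
step 5: x_pred=5.2863  r=0.5837  x^+=5.7200  v^+=3.7265  a^+=-1.0737
step 6: x_pred=9.4187  r=-7.8787  x^+=3.5648  v^+=1.9325  a^+=-2.9996
step 7: x_pred=3.7240  r=-1.8240  x^+=2.3688  v^+=-1.7841  a^+=-3.4455
step 8: x_pred=-2.2530  r=6.1030  x^+=2.2815  v^+=-5.5272  a^+=-1.9537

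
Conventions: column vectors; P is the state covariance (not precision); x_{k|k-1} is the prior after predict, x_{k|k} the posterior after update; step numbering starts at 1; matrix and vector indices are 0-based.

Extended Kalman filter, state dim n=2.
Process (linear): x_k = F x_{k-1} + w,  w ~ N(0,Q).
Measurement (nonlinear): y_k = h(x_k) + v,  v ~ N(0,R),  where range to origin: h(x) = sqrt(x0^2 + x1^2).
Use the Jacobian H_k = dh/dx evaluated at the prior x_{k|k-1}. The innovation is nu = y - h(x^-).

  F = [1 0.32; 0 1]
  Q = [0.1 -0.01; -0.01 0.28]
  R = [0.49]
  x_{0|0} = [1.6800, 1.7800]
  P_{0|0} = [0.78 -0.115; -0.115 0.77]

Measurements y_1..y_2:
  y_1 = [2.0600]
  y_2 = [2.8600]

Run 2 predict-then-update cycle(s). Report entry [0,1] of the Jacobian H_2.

step 1: x^-=[2.2496, 1.7800]  P^-=[0.8852 0.1214; 0.1214 1.0500]  H_jac=[0.7842 0.6205]  S=[1.5568]  K=[0.4943; 0.4796]  nu=[-0.8086]  x^+=[1.8499, 1.3921]  P^+=[0.5049 -0.2477; -0.2477 0.6918]
step 2: x^-=[2.2954, 1.3921]  P^-=[0.5172 -0.0363; -0.0363 0.9718]  H_jac=[0.8550 0.5186]  S=[1.0972]  K=[0.3858; 0.4310]  nu=[0.1755]  x^+=[2.3631, 1.4678]  P^+=[0.3538 -0.2188; -0.2188 0.7680]

H_jac[0,1] = 0.5186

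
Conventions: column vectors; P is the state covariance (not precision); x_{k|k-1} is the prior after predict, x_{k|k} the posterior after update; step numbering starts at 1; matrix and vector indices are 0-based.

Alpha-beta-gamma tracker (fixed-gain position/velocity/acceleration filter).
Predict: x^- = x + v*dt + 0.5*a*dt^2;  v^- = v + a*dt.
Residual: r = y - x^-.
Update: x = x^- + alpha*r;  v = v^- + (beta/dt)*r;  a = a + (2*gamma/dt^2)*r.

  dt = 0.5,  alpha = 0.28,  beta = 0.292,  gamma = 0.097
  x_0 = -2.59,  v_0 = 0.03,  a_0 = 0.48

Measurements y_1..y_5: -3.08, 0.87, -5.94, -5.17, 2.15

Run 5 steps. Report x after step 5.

step 1: x_pred=-2.5150  r=-0.5650  x^+=-2.6732  v^+=-0.0600  a^+=0.0416
step 2: x_pred=-2.6980  r=3.5680  x^+=-1.6989  v^+=2.0445  a^+=2.8103
step 3: x_pred=-0.3254  r=-5.6146  x^+=-1.8975  v^+=0.1708  a^+=-1.5466
step 4: x_pred=-2.0054  r=-3.1646  x^+=-2.8915  v^+=-2.4507  a^+=-4.0023
step 5: x_pred=-4.6171  r=6.7671  x^+=-2.7223  v^+=-0.4998  a^+=1.2490

x_post = -2.7223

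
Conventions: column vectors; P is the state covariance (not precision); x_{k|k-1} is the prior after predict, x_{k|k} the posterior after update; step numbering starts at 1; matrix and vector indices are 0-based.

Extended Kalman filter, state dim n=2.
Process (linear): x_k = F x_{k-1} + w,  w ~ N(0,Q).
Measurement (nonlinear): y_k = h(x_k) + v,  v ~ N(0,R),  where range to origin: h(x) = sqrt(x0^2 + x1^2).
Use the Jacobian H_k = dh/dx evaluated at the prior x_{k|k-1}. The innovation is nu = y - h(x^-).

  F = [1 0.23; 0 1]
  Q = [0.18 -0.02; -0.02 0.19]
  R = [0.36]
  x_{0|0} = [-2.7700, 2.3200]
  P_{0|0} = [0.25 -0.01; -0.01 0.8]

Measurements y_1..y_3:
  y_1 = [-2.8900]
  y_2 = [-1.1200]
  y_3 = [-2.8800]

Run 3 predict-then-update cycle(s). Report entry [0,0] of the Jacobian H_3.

step 1: x^-=[-2.2364, 2.3200]  P^-=[0.4677 0.1540; 0.1540 0.9900]  H_jac=[-0.6940 0.7200]  S=[0.9445]  K=[-0.2263; 0.6415]  nu=[-6.1124]  x^+=[-0.8533, -1.6008]  P^+=[0.4194 0.2911; 0.2911 0.6014]
step 2: x^-=[-1.2215, -1.6008]  P^-=[0.7651 0.4094; 0.4094 0.7914]  H_jac=[-0.6066 -0.7950]  S=[1.5366]  K=[-0.5139; -0.5711]  nu=[-3.1336]  x^+=[0.3888, 0.1887]  P^+=[0.3593 -0.0415; -0.0415 0.2903]
step 3: x^-=[0.4322, 0.1887]  P^-=[0.5356 0.0053; 0.0053 0.4803]  H_jac=[0.9165 0.4001]  S=[0.8906]  K=[0.5535; 0.2212]  nu=[-3.3516]  x^+=[-1.4230, -0.5526]  P^+=[0.2627 -0.1038; -0.1038 0.4367]

H_jac[0,0] = 0.9165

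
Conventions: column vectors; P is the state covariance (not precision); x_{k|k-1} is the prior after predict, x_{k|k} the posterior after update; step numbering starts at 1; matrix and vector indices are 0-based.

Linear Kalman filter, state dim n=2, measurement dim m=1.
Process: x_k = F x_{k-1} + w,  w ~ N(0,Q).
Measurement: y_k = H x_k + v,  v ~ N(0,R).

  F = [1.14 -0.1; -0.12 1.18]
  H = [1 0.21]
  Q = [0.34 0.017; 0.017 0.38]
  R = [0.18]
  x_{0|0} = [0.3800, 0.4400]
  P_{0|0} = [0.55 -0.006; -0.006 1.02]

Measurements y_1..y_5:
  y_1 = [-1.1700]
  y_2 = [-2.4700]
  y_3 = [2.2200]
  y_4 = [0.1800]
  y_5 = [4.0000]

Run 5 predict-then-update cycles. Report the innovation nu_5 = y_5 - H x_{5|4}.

step 1: x^-=[0.3892, 0.4736]  P^-=[1.0663 -0.1867; -0.1867 1.8099]  S=[1.2477]  K=[0.8232; 0.1549]  nu=[-1.6587]  x^+=[-0.9762, 0.2166]  P^+=[0.2208 -0.3459; -0.3459 1.7799]
step 2: x^-=[-1.1345, 0.3727]  P^-=[0.7236 -0.6927; -0.6927 2.9595]  S=[0.7432]  K=[0.7779; -0.0958]  nu=[-1.4137]  x^+=[-2.2343, 0.5081]  P^+=[0.2739 -0.6373; -0.6373 2.9527]
step 3: x^-=[-2.5979, 0.8677]  P^-=[0.8707 -1.2338; -1.2338 4.6757]  S=[0.7387]  K=[0.8280; -0.3410]  nu=[4.6357]  x^+=[1.2402, -0.7131]  P^+=[0.3643 -1.0252; -1.0252 4.5898]
step 4: x^-=[1.4852, -0.9903]  P^-=[1.0931 -1.9659; -1.9659 7.0664]  S=[0.7591]  K=[0.8962; -0.6349]  nu=[-1.0972]  x^+=[0.5019, -0.2937]  P^+=[0.4835 -1.5340; -1.5340 6.7605]
step 5: x^-=[0.6015, -0.4068]  P^-=[1.3856 -2.9288; -2.9288 10.2347]  S=[0.7869]  K=[0.9793; -0.9906]  nu=[3.4839]  x^+=[4.0133, -3.8580]  P^+=[0.6310 -2.1654; -2.1654 9.4625]

innov = [3.4839]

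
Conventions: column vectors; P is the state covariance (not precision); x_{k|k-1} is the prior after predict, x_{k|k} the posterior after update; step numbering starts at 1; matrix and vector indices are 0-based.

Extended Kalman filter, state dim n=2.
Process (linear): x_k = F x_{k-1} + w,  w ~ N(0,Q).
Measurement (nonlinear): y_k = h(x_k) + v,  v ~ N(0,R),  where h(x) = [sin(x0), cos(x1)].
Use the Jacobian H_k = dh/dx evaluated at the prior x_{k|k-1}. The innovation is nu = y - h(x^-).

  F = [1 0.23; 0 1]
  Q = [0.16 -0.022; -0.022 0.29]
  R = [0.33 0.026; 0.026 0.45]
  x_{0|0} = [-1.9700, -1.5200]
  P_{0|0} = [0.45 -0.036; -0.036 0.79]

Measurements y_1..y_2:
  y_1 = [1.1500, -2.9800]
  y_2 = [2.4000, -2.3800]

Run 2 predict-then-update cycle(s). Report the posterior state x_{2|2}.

step 1: x^-=[-2.3196, -1.5200]  P^-=[0.6352 0.1237; 0.1237 1.0800]  H_jac=[-0.6808 0.0000; 0.0000 0.9987]  S=[0.6244 -0.0581; -0.0581 1.5272]  K=[-0.6875 0.0547; -0.0694 0.7036]  nu=[1.8825, -3.0308]  x^+=[-3.7797, -3.7831]  P^+=[0.3312 0.0068; 0.0068 0.3152]
step 2: x^-=[-4.6498, -3.7831]  P^-=[0.5110 0.0573; 0.0573 0.6052]  H_jac=[-0.0625 0.0000; 0.0000 -0.5984]  S=[0.3320 0.0281; 0.0281 0.6667]  K=[-0.0922 -0.0475; 0.0354 -0.5447]  nu=[1.4020, -1.5788]  x^+=[-4.7041, -2.8735]  P^+=[0.5064 0.0397; 0.0397 0.4081]

x_post = [-4.7041, -2.8735]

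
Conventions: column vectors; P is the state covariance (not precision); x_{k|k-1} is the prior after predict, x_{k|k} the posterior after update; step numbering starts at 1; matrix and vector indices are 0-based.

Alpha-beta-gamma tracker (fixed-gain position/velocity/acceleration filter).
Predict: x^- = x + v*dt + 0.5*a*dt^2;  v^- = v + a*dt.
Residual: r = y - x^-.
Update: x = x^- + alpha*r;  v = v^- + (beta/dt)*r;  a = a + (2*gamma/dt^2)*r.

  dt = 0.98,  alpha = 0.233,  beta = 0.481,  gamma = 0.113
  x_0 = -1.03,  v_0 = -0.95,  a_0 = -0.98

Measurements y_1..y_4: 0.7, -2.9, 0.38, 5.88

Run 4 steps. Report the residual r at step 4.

resid = 7.7061

step 1: x_pred=-2.4316  r=3.1316  x^+=-1.7019  v^+=-0.3734  a^+=-0.2431
step 2: x_pred=-2.1846  r=-0.7154  x^+=-2.3513  v^+=-0.9627  a^+=-0.4114
step 3: x_pred=-3.4923  r=3.8723  x^+=-2.5901  v^+=0.5347  a^+=0.4998
step 4: x_pred=-1.8261  r=7.7061  x^+=-0.0306  v^+=4.8067  a^+=2.3132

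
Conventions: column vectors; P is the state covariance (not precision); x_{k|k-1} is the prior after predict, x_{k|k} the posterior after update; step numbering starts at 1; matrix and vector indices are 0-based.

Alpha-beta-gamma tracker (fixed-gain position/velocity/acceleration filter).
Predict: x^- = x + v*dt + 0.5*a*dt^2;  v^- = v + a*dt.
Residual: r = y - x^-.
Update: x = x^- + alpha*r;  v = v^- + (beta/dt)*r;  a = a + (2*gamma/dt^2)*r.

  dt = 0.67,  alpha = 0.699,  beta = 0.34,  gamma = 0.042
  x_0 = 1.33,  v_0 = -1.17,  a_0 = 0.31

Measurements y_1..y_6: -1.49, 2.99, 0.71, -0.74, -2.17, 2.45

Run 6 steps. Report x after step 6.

x_post = 1.0075

step 1: x_pred=0.6157  r=-2.1057  x^+=-0.8562  v^+=-2.0309  a^+=-0.0840
step 2: x_pred=-2.2357  r=5.2257  x^+=1.4171  v^+=0.5647  a^+=0.8938
step 3: x_pred=1.9960  r=-1.2860  x^+=1.0971  v^+=0.5110  a^+=0.6532
step 4: x_pred=1.5861  r=-2.3261  x^+=-0.0399  v^+=-0.2318  a^+=0.2179
step 5: x_pred=-0.1462  r=-2.0238  x^+=-1.5608  v^+=-1.1128  a^+=-0.1608
step 6: x_pred=-2.3425  r=4.7925  x^+=1.0075  v^+=1.2115  a^+=0.7360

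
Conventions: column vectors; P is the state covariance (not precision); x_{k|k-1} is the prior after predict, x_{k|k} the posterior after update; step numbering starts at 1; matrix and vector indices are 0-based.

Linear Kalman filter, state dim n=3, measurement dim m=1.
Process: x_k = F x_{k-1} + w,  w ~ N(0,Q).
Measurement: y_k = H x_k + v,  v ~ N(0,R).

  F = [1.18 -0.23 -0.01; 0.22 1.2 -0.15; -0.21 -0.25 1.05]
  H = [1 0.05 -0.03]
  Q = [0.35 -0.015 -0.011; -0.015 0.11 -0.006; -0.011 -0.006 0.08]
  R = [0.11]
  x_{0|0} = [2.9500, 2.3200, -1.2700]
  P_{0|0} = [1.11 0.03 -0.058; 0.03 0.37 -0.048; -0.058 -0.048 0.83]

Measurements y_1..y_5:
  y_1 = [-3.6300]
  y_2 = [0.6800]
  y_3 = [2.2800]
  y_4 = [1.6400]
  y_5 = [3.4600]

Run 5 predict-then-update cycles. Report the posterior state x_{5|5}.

step 1: x^-=[2.9601, 3.6235, -2.5330]  P^-=[1.9001 0.2226 -0.3414; 0.2226 0.7521 -0.3857; -0.3414 -0.3857 1.1211]  S=[2.0569]  K=[0.9342; 0.1321; -0.1917]  nu=[-6.8473]  x^+=[-3.4364, 2.7189, -1.2203]  P^+=[0.1051 -0.0313 0.0270; -0.0313 0.7162 -0.3336; 0.0270 -0.3336 1.0455]
step 2: x^-=[-4.6681, 2.6897, -1.2394]  P^-=[0.5492 -0.2389 0.1141; -0.2389 1.2718 -0.8066; 0.1141 -0.8066 1.4420]  S=[0.6354]  K=[0.8402; -0.2378; 0.0480]  nu=[5.1764]  x^+=[-0.3189, 1.4587, -0.9911]  P^+=[0.1007 -0.1119 0.0885; -0.1119 1.2359 -0.7993; 0.0885 -0.7993 1.4406]
step 3: x^-=[-0.7019, 1.8290, -1.3384]  P^-=[0.6107 -0.5145 0.3484; -0.5145 2.1498 -1.5879; 0.3484 -1.5879 2.1188]  S=[0.6604]  K=[0.8700; -0.5442; 0.3112]  nu=[2.8503]  x^+=[1.7778, 0.2780, -0.4515]  P^+=[0.1109 -0.2019 0.1697; -0.2019 1.9542 -1.4761; 0.1697 -1.4761 2.0549]
step 4: x^-=[2.0384, 0.7924, -0.9169]  P^-=[0.7067 -0.8617 0.6655; -0.8617 3.3893 -2.7297; 0.6655 -2.7297 3.1514]  S=[0.7101]  K=[0.9064; -0.8595; 0.6118]  nu=[-0.4655]  x^+=[1.6164, 1.1925, -1.2017]  P^+=[0.1233 -0.3085 0.2717; -0.3085 2.8647 -2.3563; 0.2717 -2.3563 2.8856]
step 5: x^-=[1.6451, 1.9669, -1.8993]  P^-=[0.8237 -1.2922 1.0693; -1.2922 4.9735 -4.2169; 1.0693 -4.2169 4.5308]  S=[0.7695]  K=[0.9448; -1.1918; 0.9390]  nu=[1.6595]  x^+=[3.2131, -0.0109, -0.3410]  P^+=[0.1368 -0.4258 0.3866; -0.4258 3.8806 -3.3558; 0.3866 -3.3558 3.8523]

x_post = [3.2131, -0.0109, -0.3410]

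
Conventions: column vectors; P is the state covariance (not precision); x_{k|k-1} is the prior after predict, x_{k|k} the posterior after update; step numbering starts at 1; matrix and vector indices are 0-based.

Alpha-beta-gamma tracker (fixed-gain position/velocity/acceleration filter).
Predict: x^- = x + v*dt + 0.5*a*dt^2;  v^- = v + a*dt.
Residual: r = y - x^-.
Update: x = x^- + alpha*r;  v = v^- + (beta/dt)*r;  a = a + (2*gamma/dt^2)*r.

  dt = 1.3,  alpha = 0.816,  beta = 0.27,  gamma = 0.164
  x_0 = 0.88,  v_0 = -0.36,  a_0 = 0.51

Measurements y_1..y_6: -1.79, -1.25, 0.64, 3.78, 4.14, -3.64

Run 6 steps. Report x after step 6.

step 1: x_pred=0.8430  r=-2.6330  x^+=-1.3055  v^+=-0.2438  a^+=-0.0010
step 2: x_pred=-1.6234  r=0.3734  x^+=-1.3187  v^+=-0.1676  a^+=0.0715
step 3: x_pred=-1.4762  r=2.1162  x^+=0.2506  v^+=0.3648  a^+=0.4822
step 4: x_pred=1.1323  r=2.6477  x^+=3.2928  v^+=1.5415  a^+=0.9960
step 5: x_pred=6.1385  r=-1.9985  x^+=4.5077  v^+=2.4213  a^+=0.6082
step 6: x_pred=8.1694  r=-11.8094  x^+=-1.4671  v^+=0.7593  a^+=-1.6838

x_post = -1.4671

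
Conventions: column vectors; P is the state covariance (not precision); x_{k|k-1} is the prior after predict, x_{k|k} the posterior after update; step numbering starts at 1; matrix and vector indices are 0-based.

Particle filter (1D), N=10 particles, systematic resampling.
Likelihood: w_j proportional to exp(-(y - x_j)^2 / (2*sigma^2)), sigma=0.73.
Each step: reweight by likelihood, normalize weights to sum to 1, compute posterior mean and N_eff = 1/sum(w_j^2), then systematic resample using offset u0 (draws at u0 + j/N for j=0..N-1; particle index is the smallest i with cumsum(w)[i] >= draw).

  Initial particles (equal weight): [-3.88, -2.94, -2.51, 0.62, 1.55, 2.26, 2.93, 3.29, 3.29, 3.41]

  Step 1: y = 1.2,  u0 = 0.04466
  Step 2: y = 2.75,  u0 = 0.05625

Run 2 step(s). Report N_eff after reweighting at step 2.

step 1: w=[0.0000, 0.0000, 0.0000, 0.3518, 0.4300, 0.1681, 0.0291, 0.0080, 0.0080, 0.0049]  mean=1.4193  Neff=2.9589  idx=[3, 3, 3, 3, 4, 4, 4, 4, 5, 5]
step 2: w=[0.0053, 0.0053, 0.0053, 0.0053, 0.0963, 0.0963, 0.0963, 0.0963, 0.2969, 0.2969]  mean=1.9519  Neff=4.6847  idx=[4, 5, 6, 7, 8, 8, 8, 9, 9, 9]

N_eff = 4.6847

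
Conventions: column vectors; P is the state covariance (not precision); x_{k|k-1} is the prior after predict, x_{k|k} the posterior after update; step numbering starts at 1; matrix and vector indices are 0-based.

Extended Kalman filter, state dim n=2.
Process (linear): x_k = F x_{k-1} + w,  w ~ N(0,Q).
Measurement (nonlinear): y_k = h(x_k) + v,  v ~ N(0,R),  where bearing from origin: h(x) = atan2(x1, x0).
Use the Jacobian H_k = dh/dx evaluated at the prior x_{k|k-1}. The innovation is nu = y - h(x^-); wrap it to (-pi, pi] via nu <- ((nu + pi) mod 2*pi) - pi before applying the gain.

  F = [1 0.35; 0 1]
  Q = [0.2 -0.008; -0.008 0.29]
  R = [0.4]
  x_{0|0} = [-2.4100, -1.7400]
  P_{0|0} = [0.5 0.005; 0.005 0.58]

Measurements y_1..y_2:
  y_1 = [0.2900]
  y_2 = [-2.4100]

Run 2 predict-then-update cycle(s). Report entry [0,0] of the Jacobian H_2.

H_jac[0,0] = 0.1336

step 1: x^-=[-3.0190, -1.7400]  P^-=[0.7746 0.2000; 0.2000 0.8700]  H_jac=[0.1433 -0.2486]  S=[0.4554]  K=[0.1345; -0.4120]  nu=[2.9087]  x^+=[-2.6277, -2.9385]  P^+=[0.7663 0.2252; 0.2252 0.7927]
step 2: x^-=[-3.6562, -2.9385]  P^-=[1.2211 0.4947; 0.4947 1.0827]  H_jac=[0.1336 -0.1662]  S=[0.4297]  K=[0.1882; -0.2649]  nu=[0.0546]  x^+=[-3.6459, -2.9530]  P^+=[1.2059 0.5161; 0.5161 1.0525]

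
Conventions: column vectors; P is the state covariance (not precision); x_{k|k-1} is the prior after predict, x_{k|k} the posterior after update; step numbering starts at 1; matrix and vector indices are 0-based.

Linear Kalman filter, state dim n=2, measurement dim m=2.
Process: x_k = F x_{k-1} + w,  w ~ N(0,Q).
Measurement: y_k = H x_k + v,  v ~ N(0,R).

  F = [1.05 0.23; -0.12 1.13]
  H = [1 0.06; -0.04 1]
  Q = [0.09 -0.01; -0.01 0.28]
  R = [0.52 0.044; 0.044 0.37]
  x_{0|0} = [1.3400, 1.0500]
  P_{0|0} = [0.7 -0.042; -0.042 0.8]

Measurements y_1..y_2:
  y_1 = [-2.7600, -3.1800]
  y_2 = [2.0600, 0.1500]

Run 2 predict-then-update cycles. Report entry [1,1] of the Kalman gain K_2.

K[1,1] = 0.6347

step 1: x^-=[1.6485, 1.0257]  P^-=[0.8838 0.0610; 0.0610 1.3230]  S=[1.4159 0.1489; 0.1489 1.6895]  K=[0.6310 -0.0404; 0.0171 0.7801]  nu=[-4.4700, -4.1398]  x^+=[-1.0049, -2.2803]  P^+=[0.3248 0.0258; 0.0258 0.2904]
step 2: x^-=[-1.5797, -2.4561]  P^-=[0.4759 0.0545; 0.0545 0.6485]  S=[1.0048 0.1182; 0.1182 1.0149]  K=[0.4794 -0.0209; 0.0183 0.6347]  nu=[3.7870, 2.5429]  x^+=[0.1825, -0.7730]  P^+=[0.2470 0.0232; 0.0232 0.2366]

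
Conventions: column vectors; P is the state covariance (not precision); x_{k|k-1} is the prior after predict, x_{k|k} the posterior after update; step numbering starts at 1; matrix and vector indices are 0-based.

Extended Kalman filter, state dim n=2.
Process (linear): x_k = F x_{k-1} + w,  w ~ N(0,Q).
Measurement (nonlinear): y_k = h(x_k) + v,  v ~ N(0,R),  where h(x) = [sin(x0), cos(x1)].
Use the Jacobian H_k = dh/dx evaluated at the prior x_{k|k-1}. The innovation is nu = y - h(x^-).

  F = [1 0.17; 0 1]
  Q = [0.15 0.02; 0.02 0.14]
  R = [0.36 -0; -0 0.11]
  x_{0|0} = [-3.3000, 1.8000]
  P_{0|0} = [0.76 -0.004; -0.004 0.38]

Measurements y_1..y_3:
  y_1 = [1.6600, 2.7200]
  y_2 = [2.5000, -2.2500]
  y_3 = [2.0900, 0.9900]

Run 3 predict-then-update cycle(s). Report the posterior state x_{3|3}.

step 1: x^-=[-2.9940, 1.8000]  P^-=[0.9196 0.0806; 0.0806 0.5200]  H_jac=[-0.9891 0.0000; 0.0000 -0.9738]  S=[1.2597 0.0776; 0.0776 0.6032]  K=[-0.7198 -0.0375; -0.0116 -0.8381]  nu=[1.8071, 2.9472]  x^+=[-4.4051, -0.6910]  P^+=[0.2620 0.0042; 0.0042 0.0947]
step 2: x^-=[-4.5226, -0.6910]  P^-=[0.4161 0.0403; 0.0403 0.2347]  H_jac=[-0.1886 0.0000; 0.0000 0.6373]  S=[0.3748 -0.0048; -0.0048 0.2053]  K=[-0.2079 0.1203; -0.0109 0.7282]  nu=[1.5180, -3.0206]  x^+=[-5.2015, -2.9070]  P^+=[0.3967 0.0208; 0.0208 0.1257]
step 3: x^-=[-5.6957, -2.9070]  P^-=[0.5574 0.0621; 0.0621 0.2657]  H_jac=[0.8323 0.0000; 0.0000 0.2324]  S=[0.7462 0.0120; 0.0120 0.1244]  K=[0.6209 0.0561; 0.0614 0.4906]  nu=[1.5357, 1.9626]  x^+=[-4.6321, -1.8499]  P^+=[0.2686 0.0266; 0.0266 0.2322]

x_post = [-4.6321, -1.8499]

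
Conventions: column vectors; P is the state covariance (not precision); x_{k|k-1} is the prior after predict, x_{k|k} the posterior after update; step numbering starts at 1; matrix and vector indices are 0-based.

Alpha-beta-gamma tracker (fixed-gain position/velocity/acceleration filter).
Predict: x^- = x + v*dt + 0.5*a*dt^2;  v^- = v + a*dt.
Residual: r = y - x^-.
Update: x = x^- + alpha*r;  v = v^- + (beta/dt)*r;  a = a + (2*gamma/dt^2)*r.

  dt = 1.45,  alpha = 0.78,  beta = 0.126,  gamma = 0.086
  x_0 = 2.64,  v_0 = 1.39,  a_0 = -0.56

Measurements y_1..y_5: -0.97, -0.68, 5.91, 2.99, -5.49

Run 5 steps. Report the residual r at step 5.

step 1: x_pred=4.0668  r=-5.0368  x^+=0.1381  v^+=0.1403  a^+=-0.9720
step 2: x_pred=-0.6803  r=0.0003  x^+=-0.6801  v^+=-1.2691  a^+=-0.9720
step 3: x_pred=-3.5421  r=9.4521  x^+=3.8305  v^+=-1.8572  a^+=-0.1988
step 4: x_pred=0.9286  r=2.0614  x^+=2.5365  v^+=-1.9663  a^+=-0.0301
step 5: x_pred=-0.3463  r=-5.1437  x^+=-4.3584  v^+=-2.4570  a^+=-0.4509

resid = -5.1437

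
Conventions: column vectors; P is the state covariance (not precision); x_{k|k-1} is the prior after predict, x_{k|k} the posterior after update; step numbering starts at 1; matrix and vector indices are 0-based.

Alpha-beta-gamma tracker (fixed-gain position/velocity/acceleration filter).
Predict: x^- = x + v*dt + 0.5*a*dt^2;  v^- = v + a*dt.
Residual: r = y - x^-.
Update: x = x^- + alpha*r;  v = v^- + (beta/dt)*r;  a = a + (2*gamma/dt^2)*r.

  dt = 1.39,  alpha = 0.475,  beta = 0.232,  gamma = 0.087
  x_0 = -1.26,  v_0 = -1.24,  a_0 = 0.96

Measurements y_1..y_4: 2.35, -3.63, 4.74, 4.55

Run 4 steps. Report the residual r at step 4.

resid = -4.4582

step 1: x_pred=-2.0562  r=4.4062  x^+=0.0367  v^+=0.8298  a^+=1.3568
step 2: x_pred=2.5009  r=-6.1309  x^+=-0.4113  v^+=1.6925  a^+=0.8047
step 3: x_pred=2.7187  r=2.0213  x^+=3.6788  v^+=3.1484  a^+=0.9867
step 4: x_pred=9.0082  r=-4.4582  x^+=6.8906  v^+=3.7758  a^+=0.5852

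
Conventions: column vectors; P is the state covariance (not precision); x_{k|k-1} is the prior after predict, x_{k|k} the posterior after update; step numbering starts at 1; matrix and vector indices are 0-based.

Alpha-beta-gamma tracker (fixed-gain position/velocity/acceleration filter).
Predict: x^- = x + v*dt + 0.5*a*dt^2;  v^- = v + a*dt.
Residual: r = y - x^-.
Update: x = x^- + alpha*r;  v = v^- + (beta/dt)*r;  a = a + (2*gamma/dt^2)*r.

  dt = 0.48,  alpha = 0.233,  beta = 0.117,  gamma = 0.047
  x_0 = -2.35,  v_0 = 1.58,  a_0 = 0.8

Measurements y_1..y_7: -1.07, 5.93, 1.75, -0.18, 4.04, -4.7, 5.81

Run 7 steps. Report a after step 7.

step 1: x_pred=-1.4994  r=0.4294  x^+=-1.3994  v^+=2.0687  a^+=0.9752
step 2: x_pred=-0.2941  r=6.2241  x^+=1.1561  v^+=4.0539  a^+=3.5145
step 3: x_pred=3.5069  r=-1.7569  x^+=3.0975  v^+=5.3126  a^+=2.7978
step 4: x_pred=5.9699  r=-6.1499  x^+=4.5370  v^+=5.1565  a^+=0.2887
step 5: x_pred=7.0454  r=-3.0054  x^+=6.3451  v^+=4.5625  a^+=-0.9375
step 6: x_pred=8.4271  r=-13.1271  x^+=5.3685  v^+=0.9128  a^+=-6.2931
step 7: x_pred=5.0817  r=0.7283  x^+=5.2514  v^+=-1.9304  a^+=-5.9960

a_post = -5.9960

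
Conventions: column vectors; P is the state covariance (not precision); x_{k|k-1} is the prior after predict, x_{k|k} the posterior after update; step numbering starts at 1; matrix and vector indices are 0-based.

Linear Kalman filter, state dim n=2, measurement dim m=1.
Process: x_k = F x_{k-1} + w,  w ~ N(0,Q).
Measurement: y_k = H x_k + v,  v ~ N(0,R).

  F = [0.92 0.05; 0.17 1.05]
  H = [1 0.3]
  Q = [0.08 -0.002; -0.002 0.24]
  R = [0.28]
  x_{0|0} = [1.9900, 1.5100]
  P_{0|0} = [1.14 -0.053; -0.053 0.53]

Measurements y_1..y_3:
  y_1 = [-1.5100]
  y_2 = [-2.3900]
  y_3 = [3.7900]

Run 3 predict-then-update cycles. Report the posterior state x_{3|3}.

step 1: x^-=[1.9063, 1.9238]  P^-=[1.0413 0.1525; 0.1525 0.8384]  S=[1.4883]  K=[0.7304; 0.2714]  nu=[-3.9934]  x^+=[-1.0106, 0.8398]  P^+=[0.2473 -0.1426; -0.1426 0.7287]
step 2: x^-=[-0.8878, 0.7100]  P^-=[0.2780 -0.0640; -0.0640 0.9996]  S=[0.6096]  K=[0.4246; 0.3869]  nu=[-1.7152]  x^+=[-1.6160, 0.0464]  P^+=[0.1681 -0.1642; -0.1642 0.9084]
step 3: x^-=[-1.4844, -0.2260]  P^-=[0.2095 -0.0880; -0.0880 1.1877]  S=[0.5436]  K=[0.3368; 0.4936]  nu=[5.3422]  x^+=[0.3148, 2.4110]  P^+=[0.1478 -0.1784; -0.1784 1.0553]

x_post = [0.3148, 2.4110]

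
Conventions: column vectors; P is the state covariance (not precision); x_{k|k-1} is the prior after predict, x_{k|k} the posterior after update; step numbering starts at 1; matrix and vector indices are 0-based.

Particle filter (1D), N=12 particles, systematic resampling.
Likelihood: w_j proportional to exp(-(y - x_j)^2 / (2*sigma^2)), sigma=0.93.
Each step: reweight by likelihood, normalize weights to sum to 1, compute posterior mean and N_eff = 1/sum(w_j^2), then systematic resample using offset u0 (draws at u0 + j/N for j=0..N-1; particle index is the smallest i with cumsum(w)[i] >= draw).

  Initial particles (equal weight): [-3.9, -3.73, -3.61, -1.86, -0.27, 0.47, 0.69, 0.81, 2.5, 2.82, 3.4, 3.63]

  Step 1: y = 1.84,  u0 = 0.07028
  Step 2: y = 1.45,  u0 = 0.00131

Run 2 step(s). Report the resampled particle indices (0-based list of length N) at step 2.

step 1: w=[0.0000, 0.0000, 0.0000, 0.0001, 0.0240, 0.1064, 0.1466, 0.1706, 0.2449, 0.1808, 0.0771, 0.0494]  mean=1.8463  Neff=6.1146  idx=[5, 6, 6, 7, 7, 8, 8, 8, 9, 9, 10, 11]
step 2: w=[0.0953, 0.1189, 0.1189, 0.1311, 0.1311, 0.0878, 0.0878, 0.0878, 0.0561, 0.0561, 0.0184, 0.0106]  mean=1.4975  Neff=9.8422  idx=[0, 0, 1, 2, 3, 3, 4, 4, 5, 6, 7, 9]

resampled_idx = [0, 0, 1, 2, 3, 3, 4, 4, 5, 6, 7, 9]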